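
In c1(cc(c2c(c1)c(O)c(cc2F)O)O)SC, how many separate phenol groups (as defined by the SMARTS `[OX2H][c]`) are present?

3

[OX2H][c] is the SMARTS for a phenol: a hydroxyl oxygen attached to an aromatic carbon.
The molecule carries 3 separate instances of a hydroxyl group (-OH) meeting every constraint; each maps to a distinct set of atoms, giving 3 matches.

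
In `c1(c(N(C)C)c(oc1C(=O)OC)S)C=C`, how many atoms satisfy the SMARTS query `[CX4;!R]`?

3

Check the 15 heavy atoms by environment: 1× o (aromatic, X2, in 5-ring) → no; 4× c (aromatic, X3, in 5-ring) → no; 3× C (X3, acyclic) → no; 1× O (X1, acyclic) → no; 1× O (X2, acyclic) → no; 3× C (X4, acyclic) → match; 1× S (X2, acyclic) → no; 1× N (X3, acyclic) → no.
That gives 3 matching atoms.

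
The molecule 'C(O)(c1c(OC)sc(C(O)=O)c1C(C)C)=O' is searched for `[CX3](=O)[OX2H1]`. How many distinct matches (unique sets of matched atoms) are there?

[CX3](=O)[OX2H1] is the SMARTS for a carboxylic acid: an sp2 carbon double-bonded to O and single-bonded to an -OH oxygen.
The molecule carries 2 separate instances of a carboxylic acid group (-C(=O)OH) meeting every constraint; each maps to a distinct set of atoms, giving 2 matches.

2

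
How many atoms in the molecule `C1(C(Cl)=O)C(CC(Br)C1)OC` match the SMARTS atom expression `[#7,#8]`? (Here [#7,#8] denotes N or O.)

The query [#7,#8] means: nitrogen or oxygen (comma = OR).
Check the 11 heavy atoms by environment: 7× C → no; 2× O → match; 1× Cl → no; 1× Br → no.
That gives 2 matching atoms.

2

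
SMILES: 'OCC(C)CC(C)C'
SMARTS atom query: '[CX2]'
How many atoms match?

0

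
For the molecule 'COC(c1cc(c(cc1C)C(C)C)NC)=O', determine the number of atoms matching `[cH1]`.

Check the 16 heavy atoms by environment: 4× c (aromatic, H0) → no; 2× c (aromatic, H1) → match; 5× C (H3) → no; 1× C (H0) → no; 2× O (H0) → no; 1× C (H1) → no; 1× N (H1) → no.
That gives 2 matching atoms.

2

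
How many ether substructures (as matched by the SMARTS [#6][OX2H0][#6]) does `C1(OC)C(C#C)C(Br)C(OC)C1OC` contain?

[#6][OX2H0][#6] is the SMARTS for an ether: an aliphatic oxygen bridging two carbons with no H on the oxygen.
The molecule carries 3 separate instances of a methoxy ether (-OCH3) meeting every constraint; each maps to a distinct set of atoms, giving 3 matches.

3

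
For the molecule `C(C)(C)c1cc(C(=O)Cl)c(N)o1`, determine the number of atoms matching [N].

1

The query [N] means: uppercase N matches aliphatic (non-aromatic) nitrogen only.
Check the 12 heavy atoms by environment: 1× o (aromatic) → no; 4× c (aromatic) → no; 4× C → no; 1× O → no; 1× Cl → no; 1× N → match.
That gives 1 matching atom.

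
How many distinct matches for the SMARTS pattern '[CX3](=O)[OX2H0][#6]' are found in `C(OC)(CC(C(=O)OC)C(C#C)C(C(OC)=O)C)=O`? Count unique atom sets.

[CX3](=O)[OX2H0][#6] is the SMARTS for an ester: a carbonyl carbon bonded to an oxygen that is itself bonded to carbon (no H on that O).
The molecule carries 3 separate instances of a methyl-ester group (-C(=O)OCH3) meeting every constraint; each maps to a distinct set of atoms, giving 3 matches.

3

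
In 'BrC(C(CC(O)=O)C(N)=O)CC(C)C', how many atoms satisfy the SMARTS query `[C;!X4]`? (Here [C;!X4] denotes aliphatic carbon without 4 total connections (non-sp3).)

The query [C;!X4] means: aliphatic carbon that does not have four total connections.
Check the 14 heavy atoms by environment: 7× C (X4) → no; 1× Br (X1) → no; 2× C (X3) → match; 2× O (X1) → no; 1× N (X3) → no; 1× O (X2) → no.
That gives 2 matching atoms.

2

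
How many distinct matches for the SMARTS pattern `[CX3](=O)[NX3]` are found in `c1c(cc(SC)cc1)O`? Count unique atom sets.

[CX3](=O)[NX3] is the SMARTS for an amide: a carbonyl carbon bonded to a trivalent nitrogen.
No fragment in the molecule satisfies every constraint, giving 0 matches.

0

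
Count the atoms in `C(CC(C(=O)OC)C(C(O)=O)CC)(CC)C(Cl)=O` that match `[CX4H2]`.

The query [CX4H2] means: sp3 carbon (X4) with exactly two hydrogens.
Check the 18 heavy atoms by environment: 3× C (H2, X4) → match; 3× C (H1, X4) → no; 3× C (H3, X4) → no; 3× C (H0, X3) → no; 3× O (H0, X1) → no; 1× Cl (H0, X1) → no; 1× O (H1, X2) → no; 1× O (H0, X2) → no.
That gives 3 matching atoms.

3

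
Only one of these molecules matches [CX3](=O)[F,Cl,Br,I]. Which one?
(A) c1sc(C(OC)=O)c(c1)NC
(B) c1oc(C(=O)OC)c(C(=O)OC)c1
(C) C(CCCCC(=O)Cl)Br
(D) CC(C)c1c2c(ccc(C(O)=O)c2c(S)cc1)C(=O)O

C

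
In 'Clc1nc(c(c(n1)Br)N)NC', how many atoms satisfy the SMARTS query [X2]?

2

The query [X2] means: any atom with exactly two total connections (bonds + H).
Check the 11 heavy atoms by environment: 2× n (aromatic, X2) → match; 4× c (aromatic, X3) → no; 1× Cl (X1) → no; 2× N (X3) → no; 1× C (X4) → no; 1× Br (X1) → no.
That gives 2 matching atoms.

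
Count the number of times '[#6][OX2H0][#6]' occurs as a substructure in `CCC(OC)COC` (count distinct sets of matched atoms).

2

[#6][OX2H0][#6] is the SMARTS for an ether: an aliphatic oxygen bridging two carbons with no H on the oxygen.
The molecule carries 2 separate instances of a methoxy ether (-OCH3) meeting every constraint; each maps to a distinct set of atoms, giving 2 matches.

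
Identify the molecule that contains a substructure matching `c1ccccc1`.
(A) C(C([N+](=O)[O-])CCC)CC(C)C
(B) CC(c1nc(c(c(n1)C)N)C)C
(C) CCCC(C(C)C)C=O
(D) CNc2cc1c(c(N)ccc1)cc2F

D

c1ccccc1 describes six aromatic carbons in a ring (a benzene ring).
(A) has a methyl group (-CH3) but no six-membered all-carbon aromatic ring is present.
(B) has a methyl group (-CH3) but no six-membered all-carbon aromatic ring is present.
(C) has a methyl group (-CH3) but no six-membered all-carbon aromatic ring is present.
(D) contains the required atom environment, so the pattern matches.
So the answer is (D).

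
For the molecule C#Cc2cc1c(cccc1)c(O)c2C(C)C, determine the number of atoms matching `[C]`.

5

Check the 16 heavy atoms by environment: 10× c (aromatic) → no; 1× O → no; 5× C → match.
That gives 5 matching atoms.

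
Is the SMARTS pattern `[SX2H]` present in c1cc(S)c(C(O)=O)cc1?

Yes

The pattern [SX2H] describes an aliphatic sulfur with two connections, one being H — a thiol.
The molecule carries a thiol (-SH), whose atoms satisfy every constraint of the query, so the pattern matches.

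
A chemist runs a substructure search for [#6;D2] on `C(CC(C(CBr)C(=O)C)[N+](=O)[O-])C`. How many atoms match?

3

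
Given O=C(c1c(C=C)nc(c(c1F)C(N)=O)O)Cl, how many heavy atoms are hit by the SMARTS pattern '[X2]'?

Check the 16 heavy atoms by environment: 1× n (aromatic, X2) → match; 5× c (aromatic, X3) → no; 1× O (X2) → match; 1× F (X1) → no; 4× C (X3) → no; 2× O (X1) → no; 1× N (X3) → no; 1× Cl (X1) → no.
Summing the matching environments: 1 + 1 = 2 matching atoms.

2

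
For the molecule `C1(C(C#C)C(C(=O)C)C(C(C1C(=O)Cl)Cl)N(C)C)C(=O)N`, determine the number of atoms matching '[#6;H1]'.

7

Check the 21 heavy atoms by environment: 7× C (H1) → match; 4× C (H0) → no; 3× O (H0) → no; 3× C (H3) → no; 2× Cl (H0) → no; 1× N (H2) → no; 1× N (H0) → no.
That gives 7 matching atoms.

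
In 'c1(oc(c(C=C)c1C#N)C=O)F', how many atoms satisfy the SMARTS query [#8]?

The query [#8] means: #8 matches any oxygen atom.
Check the 12 heavy atoms by environment: 1× o (aromatic) → match; 4× c (aromatic) → no; 1× F → no; 4× C → no; 1× N → no; 1× O → match.
Summing the matching environments: 1 + 1 = 2 matching atoms.

2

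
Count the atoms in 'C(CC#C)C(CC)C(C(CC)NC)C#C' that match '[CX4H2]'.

4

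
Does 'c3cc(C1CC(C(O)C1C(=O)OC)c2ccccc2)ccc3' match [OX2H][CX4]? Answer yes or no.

Yes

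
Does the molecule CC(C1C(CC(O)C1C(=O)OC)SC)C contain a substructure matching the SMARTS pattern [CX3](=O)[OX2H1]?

The pattern [CX3](=O)[OX2H1] describes an sp2 carbon double-bonded to O and single-bonded to an -OH oxygen — a carboxylic acid.
The closest candidate here is a methyl-ester group (-C(=O)OCH3), but the singly-bonded O has no H (OX2H0, not OX2H1). No other fragment satisfies the full query, so there is no match.

No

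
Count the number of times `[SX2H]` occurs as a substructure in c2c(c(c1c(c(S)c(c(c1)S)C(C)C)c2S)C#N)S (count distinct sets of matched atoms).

4

[SX2H] is the SMARTS for a thiol: an aliphatic sulfur with two connections, one being H.
The molecule carries 4 separate instances of a thiol (-SH) meeting every constraint; each maps to a distinct set of atoms, giving 4 matches.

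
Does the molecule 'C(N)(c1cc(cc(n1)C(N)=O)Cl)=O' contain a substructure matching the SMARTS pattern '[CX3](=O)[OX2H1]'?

The pattern [CX3](=O)[OX2H1] describes an sp2 carbon double-bonded to O and single-bonded to an -OH oxygen — a carboxylic acid.
The closest candidate here is a primary amide (-C(=O)NH2), but the carbonyl is bonded to N, not to an -OH oxygen. No other fragment satisfies the full query, so there is no match.

No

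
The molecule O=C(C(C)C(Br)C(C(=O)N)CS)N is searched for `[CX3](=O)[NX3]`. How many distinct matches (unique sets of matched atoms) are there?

[CX3](=O)[NX3] is the SMARTS for an amide: a carbonyl carbon bonded to a trivalent nitrogen.
The molecule carries 2 separate instances of a primary amide (-C(=O)NH2) meeting every constraint; each maps to a distinct set of atoms, giving 2 matches.

2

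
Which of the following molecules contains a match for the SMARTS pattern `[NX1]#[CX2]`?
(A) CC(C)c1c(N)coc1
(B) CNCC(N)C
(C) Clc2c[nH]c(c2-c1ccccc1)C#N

C

[NX1]#[CX2] describes a nitrogen triple-bonded to a two-connected carbon (a nitrile).
(A) has a primary amino group (-NH2) but the nitrogen is NX3 (three connections), not NX1 triple-bonded.
(B) has a primary amino group (-NH2) but the nitrogen is NX3 (three connections), not NX1 triple-bonded.
(C) contains a nitrile (-C#N), which satisfies every atom and bond constraint.
So the answer is (C).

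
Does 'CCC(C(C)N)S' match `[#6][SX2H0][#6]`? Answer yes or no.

No

The pattern [#6][SX2H0][#6] describes an aliphatic sulfur bridging two carbons with no H on the sulfur — a thioether.
The closest candidate here is a thiol (-SH), but the sulfur has H1, not H0 bridging two carbons. No other fragment satisfies the full query, so there is no match.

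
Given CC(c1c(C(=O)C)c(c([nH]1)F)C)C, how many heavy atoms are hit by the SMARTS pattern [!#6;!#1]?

3

The query [!#6;!#1] means: not carbon and not hydrogen — any heteroatom.
Check the 13 heavy atoms by environment: 1× n (aromatic) → match; 4× c (aromatic) → no; 6× C → no; 1× O → match; 1× F → match.
Summing the matching environments: 1 + 1 + 1 = 3 matching atoms.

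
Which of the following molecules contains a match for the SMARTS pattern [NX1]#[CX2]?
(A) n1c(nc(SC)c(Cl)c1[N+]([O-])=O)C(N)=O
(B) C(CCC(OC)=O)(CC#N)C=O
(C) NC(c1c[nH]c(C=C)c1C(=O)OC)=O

B

[NX1]#[CX2] describes a nitrogen triple-bonded to a two-connected carbon (a nitrile).
(A) has a nitro group (-[N+](=O)[O-]) but there is no C#N triple bond.
(B) contains a nitrile (-C#N), which satisfies every atom and bond constraint.
(C) has a primary amide (-C(=O)NH2) but the nitrogen is NX3, not NX1.
So the answer is (B).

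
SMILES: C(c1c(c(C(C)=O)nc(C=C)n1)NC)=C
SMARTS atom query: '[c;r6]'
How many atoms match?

4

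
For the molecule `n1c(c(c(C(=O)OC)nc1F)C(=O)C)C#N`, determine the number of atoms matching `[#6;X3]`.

6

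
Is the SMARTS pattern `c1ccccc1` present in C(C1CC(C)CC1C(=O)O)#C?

The pattern c1ccccc1 describes six aromatic carbons in a ring — a benzene ring.
The closest candidate here is a methyl group (-CH3), but no six-membered all-carbon aromatic ring is present. No other fragment satisfies the full query, so there is no match.

No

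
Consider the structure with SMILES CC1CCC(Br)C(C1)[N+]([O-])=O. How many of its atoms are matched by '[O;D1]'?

The query [O;D1] means: aliphatic oxygen bonded to exactly one heavy atom.
Check the 11 heavy atoms by environment: 3× C (D3) → no; 3× C (D2) → no; 1× C (D1) → no; 1× Br (D1) → no; 1× N (charge +1, D3) → no; 1× O (charge -1, D1) → match; 1× O (D1) → match.
Summing the matching environments: 1 + 1 = 2 matching atoms.

2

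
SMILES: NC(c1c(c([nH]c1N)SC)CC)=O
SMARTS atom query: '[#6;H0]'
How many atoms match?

5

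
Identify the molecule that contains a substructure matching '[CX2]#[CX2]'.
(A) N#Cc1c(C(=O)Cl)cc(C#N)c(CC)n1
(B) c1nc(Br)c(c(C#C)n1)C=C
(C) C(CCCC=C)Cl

[CX2]#[CX2] describes a carbon-carbon triple bond (an alkyne).
(A) has a nitrile (-C#N) but the triple bond is C#N, not C#C.
(B) contains an ethynyl group (-C#CH), which satisfies every atom and bond constraint.
(C) has a vinyl group (-CH=CH2) but the C=C is a double bond; both carbons are CX3, not CX2.
So the answer is (B).

B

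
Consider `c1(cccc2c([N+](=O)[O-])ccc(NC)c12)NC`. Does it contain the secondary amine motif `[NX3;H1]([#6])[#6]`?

Yes

The pattern [NX3;H1]([#6])[#6] describes a trivalent nitrogen with one H, bonded to two carbons — a secondary amine.
The molecule carries an N-methylamino group (-NHCH3), whose atoms satisfy every constraint of the query, so the pattern matches.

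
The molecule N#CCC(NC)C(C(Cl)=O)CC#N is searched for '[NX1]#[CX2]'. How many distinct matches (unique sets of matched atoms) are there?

[NX1]#[CX2] is the SMARTS for a nitrile: a nitrogen triple-bonded to a two-connected carbon.
The molecule carries 2 separate instances of a nitrile (-C#N) meeting every constraint; each maps to a distinct set of atoms, giving 2 matches.

2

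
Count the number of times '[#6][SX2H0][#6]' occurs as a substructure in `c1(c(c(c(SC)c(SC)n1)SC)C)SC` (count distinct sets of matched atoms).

4

[#6][SX2H0][#6] is the SMARTS for a thioether: an aliphatic sulfur bridging two carbons with no H on the sulfur.
The molecule carries 4 separate instances of a methylthio ether (-SCH3) meeting every constraint; each maps to a distinct set of atoms, giving 4 matches.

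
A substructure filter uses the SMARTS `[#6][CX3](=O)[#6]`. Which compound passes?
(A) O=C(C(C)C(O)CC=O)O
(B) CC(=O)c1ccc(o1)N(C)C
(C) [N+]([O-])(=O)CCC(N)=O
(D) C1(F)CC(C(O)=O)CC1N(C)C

[#6][CX3](=O)[#6] describes a carbonyl carbon (no H) flanked by two carbons (a ketone).
(A) has an aldehyde (-CHO) but the carbonyl carbon has H1, so it is not flanked by two carbons.
(B) contains an acetyl/ketone group (-C(=O)CH3), which satisfies every atom and bond constraint.
(C) has a primary amide (-C(=O)NH2) but one neighbour of the carbonyl carbon is N, not C.
(D) has a carboxylic acid group (-C(=O)OH) but one neighbour of the carbonyl carbon is O, not C.
So the answer is (B).

B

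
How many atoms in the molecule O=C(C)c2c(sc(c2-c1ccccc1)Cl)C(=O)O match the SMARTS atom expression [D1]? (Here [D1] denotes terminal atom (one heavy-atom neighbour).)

Check the 18 heavy atoms by environment: 1× s (aromatic, D2) → no; 5× c (aromatic, D3) → no; 2× C (D3) → no; 3× O (D1) → match; 1× C (D1) → match; 5× c (aromatic, D2) → no; 1× Cl (D1) → match.
Summing the matching environments: 3 + 1 + 1 = 5 matching atoms.

5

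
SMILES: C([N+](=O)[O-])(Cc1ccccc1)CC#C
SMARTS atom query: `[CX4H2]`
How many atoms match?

2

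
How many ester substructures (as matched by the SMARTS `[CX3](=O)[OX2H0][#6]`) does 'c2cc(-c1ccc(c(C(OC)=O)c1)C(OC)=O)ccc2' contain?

2

[CX3](=O)[OX2H0][#6] is the SMARTS for an ester: a carbonyl carbon bonded to an oxygen that is itself bonded to carbon (no H on that O).
The molecule carries 2 separate instances of a methyl-ester group (-C(=O)OCH3) meeting every constraint; each maps to a distinct set of atoms, giving 2 matches.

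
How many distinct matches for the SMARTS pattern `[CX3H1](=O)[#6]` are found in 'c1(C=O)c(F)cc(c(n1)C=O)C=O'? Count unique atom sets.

3

[CX3H1](=O)[#6] is the SMARTS for an aldehyde: an sp2 carbon with one H, double-bonded to O and single-bonded to carbon.
The molecule carries 3 separate instances of an aldehyde (-CHO) meeting every constraint; each maps to a distinct set of atoms, giving 3 matches.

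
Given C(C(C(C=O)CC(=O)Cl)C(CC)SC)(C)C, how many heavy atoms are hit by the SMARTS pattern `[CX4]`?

10

The query [CX4] means: C with X4: aliphatic carbon with exactly 4 total connections (bonds + H).
Check the 16 heavy atoms by environment: 10× C (X4) → match; 2× C (X3) → no; 2× O (X1) → no; 1× Cl (X1) → no; 1× S (X2) → no.
That gives 10 matching atoms.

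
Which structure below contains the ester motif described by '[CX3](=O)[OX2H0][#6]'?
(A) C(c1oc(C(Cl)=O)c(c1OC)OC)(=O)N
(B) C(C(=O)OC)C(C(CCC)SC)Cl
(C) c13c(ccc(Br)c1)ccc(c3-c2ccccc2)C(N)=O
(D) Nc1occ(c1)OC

B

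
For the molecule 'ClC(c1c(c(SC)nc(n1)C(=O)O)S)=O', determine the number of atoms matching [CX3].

2

The query [CX3] means: C with X3: aliphatic carbon with exactly 3 total connections.
Check the 15 heavy atoms by environment: 2× n (aromatic, X2) → no; 4× c (aromatic, X3) → no; 2× S (X2) → no; 2× C (X3) → match; 2× O (X1) → no; 1× Cl (X1) → no; 1× C (X4) → no; 1× O (X2) → no.
That gives 2 matching atoms.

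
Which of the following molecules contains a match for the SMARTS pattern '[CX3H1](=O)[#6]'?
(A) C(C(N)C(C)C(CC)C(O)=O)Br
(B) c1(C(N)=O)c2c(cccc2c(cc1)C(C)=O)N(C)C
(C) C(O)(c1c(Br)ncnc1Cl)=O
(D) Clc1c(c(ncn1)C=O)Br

[CX3H1](=O)[#6] describes an sp2 carbon with one H, double-bonded to O and single-bonded to carbon (an aldehyde).
(A) has a carboxylic acid group (-C(=O)OH) but the carbonyl carbon has H0 and is bonded to O, not H1.
(B) has an acetyl/ketone group (-C(=O)CH3) but the carbonyl carbon has H0 (two carbon neighbours), not H1.
(C) has a carboxylic acid group (-C(=O)OH) but the carbonyl carbon has H0 and is bonded to O, not H1.
(D) contains an aldehyde (-CHO), which satisfies every atom and bond constraint.
So the answer is (D).

D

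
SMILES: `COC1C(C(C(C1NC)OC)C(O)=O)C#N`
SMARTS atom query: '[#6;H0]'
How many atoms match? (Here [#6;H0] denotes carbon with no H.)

Check the 16 heavy atoms by environment: 5× C (H1) → no; 3× O (H0) → no; 3× C (H3) → no; 2× C (H0) → match; 1× O (H1) → no; 1× N (H1) → no; 1× N (H0) → no.
That gives 2 matching atoms.

2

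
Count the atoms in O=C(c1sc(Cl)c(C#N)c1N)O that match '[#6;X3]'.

5

The query [#6;X3] means: any carbon (aromatic or not) with three total connections.
Check the 12 heavy atoms by environment: 1× s (aromatic, X2) → no; 4× c (aromatic, X3) → match; 1× C (X2) → no; 1× N (X1) → no; 1× C (X3) → match; 1× O (X1) → no; 1× O (X2) → no; 1× Cl (X1) → no; 1× N (X3) → no.
Summing the matching environments: 4 + 1 = 5 matching atoms.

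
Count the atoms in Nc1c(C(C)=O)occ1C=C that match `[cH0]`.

The query [cH0] means: aromatic carbon with no attached hydrogen (substituted or ring-fusion).
Check the 11 heavy atoms by environment: 1× o (aromatic, H0) → no; 3× c (aromatic, H0) → match; 1× c (aromatic, H1) → no; 1× N (H2) → no; 1× C (H1) → no; 1× C (H2) → no; 1× C (H0) → no; 1× O (H0) → no; 1× C (H3) → no.
That gives 3 matching atoms.

3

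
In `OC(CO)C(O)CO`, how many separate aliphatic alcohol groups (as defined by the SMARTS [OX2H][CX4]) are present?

4

[OX2H][CX4] is the SMARTS for an aliphatic alcohol: a hydroxyl oxygen bound to an sp3 (X4) carbon.
The molecule carries 4 separate instances of a hydroxyl group (-OH) meeting every constraint; each maps to a distinct set of atoms, giving 4 matches.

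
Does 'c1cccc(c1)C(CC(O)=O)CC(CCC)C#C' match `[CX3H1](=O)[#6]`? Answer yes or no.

The pattern [CX3H1](=O)[#6] describes an sp2 carbon with one H, double-bonded to O and single-bonded to carbon — an aldehyde.
The closest candidate here is a carboxylic acid group (-C(=O)OH), but the carbonyl carbon has H0 and is bonded to O, not H1. No other fragment satisfies the full query, so there is no match.

No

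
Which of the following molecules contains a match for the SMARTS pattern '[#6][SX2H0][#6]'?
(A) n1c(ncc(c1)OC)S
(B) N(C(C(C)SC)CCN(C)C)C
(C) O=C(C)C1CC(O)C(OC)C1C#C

B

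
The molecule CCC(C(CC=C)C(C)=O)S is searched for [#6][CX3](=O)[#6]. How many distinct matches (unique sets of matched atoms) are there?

1

[#6][CX3](=O)[#6] is the SMARTS for a ketone: a carbonyl carbon (no H) flanked by two carbons.
Exactly one fragment in the molecule meets all constraints, giving 1 match.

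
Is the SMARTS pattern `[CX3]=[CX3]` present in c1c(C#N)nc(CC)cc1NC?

No

The pattern [CX3]=[CX3] describes a non-aromatic C=C double bond between two sp2 carbons — an alkene.
The closest candidate here is an ethyl group (-CH2CH3), but its C-C bond is a single bond between CX4 carbons, not CX3=CX3. No other fragment satisfies the full query, so there is no match.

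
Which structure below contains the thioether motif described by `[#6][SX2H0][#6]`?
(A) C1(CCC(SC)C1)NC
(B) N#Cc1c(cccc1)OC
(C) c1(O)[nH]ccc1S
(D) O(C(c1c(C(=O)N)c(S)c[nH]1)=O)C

[#6][SX2H0][#6] describes an aliphatic sulfur bridging two carbons with no H on the sulfur (a thioether).
(A) contains a methylthio ether (-SCH3), which satisfies every atom and bond constraint.
(B) has a methoxy ether (-OCH3) but the bridging atom is O, not S.
(C) has a thiol (-SH) but the sulfur has H1, not H0 bridging two carbons.
(D) has a thiol (-SH) but the sulfur has H1, not H0 bridging two carbons.
So the answer is (A).

A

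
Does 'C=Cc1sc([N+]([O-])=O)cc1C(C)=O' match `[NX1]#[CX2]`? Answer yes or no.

The pattern [NX1]#[CX2] describes a nitrogen triple-bonded to a two-connected carbon — a nitrile.
The closest candidate here is a nitro group (-[N+](=O)[O-]), but there is no C#N triple bond. No other fragment satisfies the full query, so there is no match.

No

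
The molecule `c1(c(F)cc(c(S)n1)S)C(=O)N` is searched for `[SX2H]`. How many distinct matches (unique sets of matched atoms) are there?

2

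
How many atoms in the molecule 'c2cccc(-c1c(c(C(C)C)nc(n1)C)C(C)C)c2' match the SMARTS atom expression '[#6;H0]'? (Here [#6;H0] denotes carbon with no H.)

The query [#6;H0] means: any carbon with no attached hydrogen.
Check the 19 heavy atoms by environment: 2× n (aromatic, H0) → no; 5× c (aromatic, H0) → match; 2× C (H1) → no; 5× C (H3) → no; 5× c (aromatic, H1) → no.
That gives 5 matching atoms.

5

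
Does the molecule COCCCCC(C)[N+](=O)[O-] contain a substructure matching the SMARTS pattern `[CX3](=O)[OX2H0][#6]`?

No

The pattern [CX3](=O)[OX2H0][#6] describes a carbonyl carbon bonded to an oxygen that is itself bonded to carbon (no H on that O) — an ester.
The closest candidate here is a methoxy ether (-OCH3), but the ether oxygen is not adjacent to a C=O carbon. No other fragment satisfies the full query, so there is no match.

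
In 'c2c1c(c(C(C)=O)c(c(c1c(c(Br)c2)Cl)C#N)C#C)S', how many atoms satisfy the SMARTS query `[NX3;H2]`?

0

The query [NX3;H2] means: aliphatic N with 3 total connections, two of them H — an -NH2 nitrogen (amine or amide).
Check the 20 heavy atoms by environment: 8× c (aromatic, H0, X3) → no; 2× c (aromatic, H1, X3) → no; 1× Cl (H0, X1) → no; 2× C (H0, X2) → no; 1× C (H1, X2) → no; 1× C (H0, X3) → no; 1× O (H0, X1) → no; 1× C (H3, X4) → no; 1× N (H0, X1) → no; 1× Br (H0, X1) → no; 1× S (H1, X2) → no.
No environment satisfies the query, so 0 matching atoms.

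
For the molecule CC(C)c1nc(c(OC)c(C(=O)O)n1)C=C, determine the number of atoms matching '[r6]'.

6

Check the 16 heavy atoms by environment: 2× n (aromatic, in 6-ring) → match; 4× c (aromatic, in 6-ring) → match; 7× C (acyclic) → no; 3× O (acyclic) → no.
Summing the matching environments: 2 + 4 = 6 matching atoms.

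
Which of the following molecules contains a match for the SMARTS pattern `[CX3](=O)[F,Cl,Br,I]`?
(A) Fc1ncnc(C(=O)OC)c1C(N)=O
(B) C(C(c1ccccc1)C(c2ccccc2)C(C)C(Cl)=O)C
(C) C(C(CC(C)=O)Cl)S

[CX3](=O)[F,Cl,Br,I] describes a carbonyl carbon bonded to a halogen (an acyl halide).
(A) has a methyl-ester group (-C(=O)OCH3) but the carbonyl is bonded to -O-C, not to a halogen.
(B) contains an acyl chloride (-C(=O)Cl), which satisfies every atom and bond constraint.
(C) has a chloro substituent but the Cl is not on a carbonyl carbon.
So the answer is (B).

B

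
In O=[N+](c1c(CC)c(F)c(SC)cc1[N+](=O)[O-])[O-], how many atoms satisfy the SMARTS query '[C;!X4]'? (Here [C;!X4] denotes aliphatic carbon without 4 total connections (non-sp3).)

0

The query [C;!X4] means: aliphatic carbon that does not have four total connections.
Check the 17 heavy atoms by environment: 6× c (aromatic, X3) → no; 3× C (X4) → no; 1× F (X1) → no; 2× N (charge +1, X3) → no; 2× O (charge -1, X1) → no; 2× O (X1) → no; 1× S (X2) → no.
No environment satisfies the query, so 0 matching atoms.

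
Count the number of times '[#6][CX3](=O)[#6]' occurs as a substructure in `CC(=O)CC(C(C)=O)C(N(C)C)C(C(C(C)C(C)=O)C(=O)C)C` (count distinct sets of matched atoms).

4

[#6][CX3](=O)[#6] is the SMARTS for a ketone: a carbonyl carbon (no H) flanked by two carbons.
The molecule carries 4 separate instances of an acetyl/ketone group (-C(=O)CH3) meeting every constraint; each maps to a distinct set of atoms, giving 4 matches.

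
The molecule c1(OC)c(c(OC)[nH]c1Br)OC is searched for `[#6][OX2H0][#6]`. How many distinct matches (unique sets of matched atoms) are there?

3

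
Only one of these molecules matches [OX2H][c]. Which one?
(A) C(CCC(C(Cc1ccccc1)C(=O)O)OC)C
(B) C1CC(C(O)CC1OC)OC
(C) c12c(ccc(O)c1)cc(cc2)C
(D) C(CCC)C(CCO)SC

[OX2H][c] describes a hydroxyl oxygen attached to an aromatic carbon (a phenol).
(A) has a methoxy ether (-OCH3) but the oxygen has H0, not H1.
(B) has a hydroxyl group (-OH) but the -OH is on an aliphatic carbon, not an aromatic c.
(C) contains a hydroxyl group (-OH), which satisfies every atom and bond constraint.
(D) has a hydroxyl group (-OH) but the -OH is on an aliphatic carbon, not an aromatic c.
So the answer is (C).

C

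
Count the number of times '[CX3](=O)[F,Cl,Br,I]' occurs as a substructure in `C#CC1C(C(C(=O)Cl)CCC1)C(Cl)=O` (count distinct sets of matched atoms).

2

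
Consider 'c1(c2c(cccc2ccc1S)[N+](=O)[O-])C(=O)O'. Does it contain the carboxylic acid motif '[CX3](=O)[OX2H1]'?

Yes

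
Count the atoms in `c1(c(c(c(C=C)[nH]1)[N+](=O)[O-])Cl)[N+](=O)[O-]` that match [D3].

The query [D3] means: atom with exactly three heavy-atom neighbours.
Check the 14 heavy atoms by environment: 1× n (aromatic, D2) → no; 4× c (aromatic, D3) → match; 2× N (charge +1, D3) → match; 2× O (charge -1, D1) → no; 2× O (D1) → no; 1× C (D2) → no; 1× C (D1) → no; 1× Cl (D1) → no.
Summing the matching environments: 4 + 2 = 6 matching atoms.

6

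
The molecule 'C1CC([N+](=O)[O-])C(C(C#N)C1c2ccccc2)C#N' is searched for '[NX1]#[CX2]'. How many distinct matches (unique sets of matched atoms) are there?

[NX1]#[CX2] is the SMARTS for a nitrile: a nitrogen triple-bonded to a two-connected carbon.
The molecule carries 2 separate instances of a nitrile (-C#N) meeting every constraint; each maps to a distinct set of atoms, giving 2 matches.

2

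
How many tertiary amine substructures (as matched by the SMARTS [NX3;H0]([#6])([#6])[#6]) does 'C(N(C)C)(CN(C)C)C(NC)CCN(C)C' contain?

3

[NX3;H0]([#6])([#6])[#6] is the SMARTS for a tertiary amine: a trivalent nitrogen with no H, bonded to three carbons.
The molecule carries 3 separate instances of a dimethylamino group (-N(CH3)2) meeting every constraint; each maps to a distinct set of atoms, giving 3 matches.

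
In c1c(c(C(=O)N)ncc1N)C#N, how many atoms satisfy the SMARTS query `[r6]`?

6

The query [r6] means: r6 matches atoms in a six-membered ring.
Check the 12 heavy atoms by environment: 1× n (aromatic, in 6-ring) → match; 5× c (aromatic, in 6-ring) → match; 3× N (acyclic) → no; 2× C (acyclic) → no; 1× O (acyclic) → no.
Summing the matching environments: 1 + 5 = 6 matching atoms.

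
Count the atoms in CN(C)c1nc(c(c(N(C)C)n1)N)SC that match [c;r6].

4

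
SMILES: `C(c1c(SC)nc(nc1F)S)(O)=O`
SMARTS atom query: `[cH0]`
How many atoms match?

4

Check the 13 heavy atoms by environment: 2× n (aromatic, H0) → no; 4× c (aromatic, H0) → match; 1× C (H0) → no; 1× O (H0) → no; 1× O (H1) → no; 1× F (H0) → no; 1× S (H1) → no; 1× S (H0) → no; 1× C (H3) → no.
That gives 4 matching atoms.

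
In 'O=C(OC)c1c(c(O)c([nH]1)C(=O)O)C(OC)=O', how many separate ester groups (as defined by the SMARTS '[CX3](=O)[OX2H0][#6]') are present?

2

[CX3](=O)[OX2H0][#6] is the SMARTS for an ester: a carbonyl carbon bonded to an oxygen that is itself bonded to carbon (no H on that O).
The molecule carries 2 separate instances of a methyl-ester group (-C(=O)OCH3) meeting every constraint; each maps to a distinct set of atoms, giving 2 matches.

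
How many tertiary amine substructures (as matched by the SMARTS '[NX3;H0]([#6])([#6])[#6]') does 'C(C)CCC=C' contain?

0

[NX3;H0]([#6])([#6])[#6] is the SMARTS for a tertiary amine: a trivalent nitrogen with no H, bonded to three carbons.
No fragment in the molecule satisfies every constraint, giving 0 matches.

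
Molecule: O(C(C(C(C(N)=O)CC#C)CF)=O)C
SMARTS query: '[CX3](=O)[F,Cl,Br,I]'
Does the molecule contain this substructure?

No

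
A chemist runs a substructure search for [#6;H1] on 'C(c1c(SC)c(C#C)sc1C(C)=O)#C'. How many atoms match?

2

Check the 14 heavy atoms by environment: 1× s (aromatic, H0) → no; 4× c (aromatic, H0) → no; 3× C (H0) → no; 2× C (H1) → match; 1× O (H0) → no; 2× C (H3) → no; 1× S (H0) → no.
That gives 2 matching atoms.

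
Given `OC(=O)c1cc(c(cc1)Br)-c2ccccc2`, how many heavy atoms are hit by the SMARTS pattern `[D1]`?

The query [D1] means: atom with exactly one heavy-atom neighbour (degree 1).
Check the 16 heavy atoms by environment: 4× c (aromatic, D3) → no; 8× c (aromatic, D2) → no; 1× Br (D1) → match; 1× C (D3) → no; 2× O (D1) → match.
Summing the matching environments: 1 + 2 = 3 matching atoms.

3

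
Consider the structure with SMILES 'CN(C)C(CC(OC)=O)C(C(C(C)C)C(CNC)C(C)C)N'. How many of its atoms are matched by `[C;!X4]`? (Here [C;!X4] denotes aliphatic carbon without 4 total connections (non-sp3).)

1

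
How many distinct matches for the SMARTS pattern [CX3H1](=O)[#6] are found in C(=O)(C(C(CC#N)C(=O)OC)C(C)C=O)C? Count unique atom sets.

1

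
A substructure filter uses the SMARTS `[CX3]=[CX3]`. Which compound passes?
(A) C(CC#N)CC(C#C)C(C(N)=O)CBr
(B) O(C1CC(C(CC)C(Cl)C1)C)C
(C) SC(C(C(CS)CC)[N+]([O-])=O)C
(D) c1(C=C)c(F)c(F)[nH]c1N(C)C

[CX3]=[CX3] describes a non-aromatic C=C double bond between two sp2 carbons (an alkene).
(A) has an ethynyl group (-C#CH) but the C-C bond is a triple bond, not a double bond.
(B) has an ethyl group (-CH2CH3) but its C-C bond is a single bond between CX4 carbons, not CX3=CX3.
(C) has an ethyl group (-CH2CH3) but its C-C bond is a single bond between CX4 carbons, not CX3=CX3.
(D) contains a vinyl group (-CH=CH2), which satisfies every atom and bond constraint.
So the answer is (D).

D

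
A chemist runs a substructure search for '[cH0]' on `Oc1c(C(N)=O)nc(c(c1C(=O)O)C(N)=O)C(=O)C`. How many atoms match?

5

The query [cH0] means: aromatic carbon with no attached hydrogen (substituted or ring-fusion).
Check the 19 heavy atoms by environment: 1× n (aromatic, H0) → no; 5× c (aromatic, H0) → match; 4× C (H0) → no; 4× O (H0) → no; 2× N (H2) → no; 2× O (H1) → no; 1× C (H3) → no.
That gives 5 matching atoms.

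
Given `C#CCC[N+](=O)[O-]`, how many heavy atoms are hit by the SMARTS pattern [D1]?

The query [D1] means: atom with exactly one heavy-atom neighbour (degree 1).
Check the 7 heavy atoms by environment: 3× C (D2) → no; 1× N (charge +1, D3) → no; 1× O (charge -1, D1) → match; 1× O (D1) → match; 1× C (D1) → match.
Summing the matching environments: 1 + 1 + 1 = 3 matching atoms.

3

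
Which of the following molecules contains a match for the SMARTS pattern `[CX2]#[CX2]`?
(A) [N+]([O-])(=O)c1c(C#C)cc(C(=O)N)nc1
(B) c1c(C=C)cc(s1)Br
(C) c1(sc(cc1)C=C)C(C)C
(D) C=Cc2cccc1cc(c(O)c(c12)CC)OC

[CX2]#[CX2] describes a carbon-carbon triple bond (an alkyne).
(A) contains an ethynyl group (-C#CH), which satisfies every atom and bond constraint.
(B) has a vinyl group (-CH=CH2) but the C=C is a double bond; both carbons are CX3, not CX2.
(C) has a vinyl group (-CH=CH2) but the C=C is a double bond; both carbons are CX3, not CX2.
(D) has a vinyl group (-CH=CH2) but the C=C is a double bond; both carbons are CX3, not CX2.
So the answer is (A).

A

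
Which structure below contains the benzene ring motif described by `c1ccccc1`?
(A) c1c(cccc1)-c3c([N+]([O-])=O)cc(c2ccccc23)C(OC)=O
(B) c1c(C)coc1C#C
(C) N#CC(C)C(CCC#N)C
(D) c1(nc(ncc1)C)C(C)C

A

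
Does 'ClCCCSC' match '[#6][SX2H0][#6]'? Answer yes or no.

The pattern [#6][SX2H0][#6] describes an aliphatic sulfur bridging two carbons with no H on the sulfur — a thioether.
The molecule carries a methylthio ether (-SCH3), whose atoms satisfy every constraint of the query, so the pattern matches.

Yes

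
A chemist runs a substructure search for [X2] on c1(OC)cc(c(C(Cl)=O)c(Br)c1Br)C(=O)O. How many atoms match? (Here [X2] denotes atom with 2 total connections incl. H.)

2

The query [X2] means: any atom with exactly two total connections (bonds + H).
Check the 16 heavy atoms by environment: 6× c (aromatic, X3) → no; 2× C (X3) → no; 2× O (X1) → no; 2× O (X2) → match; 2× Br (X1) → no; 1× Cl (X1) → no; 1× C (X4) → no.
That gives 2 matching atoms.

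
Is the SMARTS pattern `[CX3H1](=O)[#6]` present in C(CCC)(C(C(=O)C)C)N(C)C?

No

The pattern [CX3H1](=O)[#6] describes an sp2 carbon with one H, double-bonded to O and single-bonded to carbon — an aldehyde.
The closest candidate here is an acetyl/ketone group (-C(=O)CH3), but the carbonyl carbon has H0 (two carbon neighbours), not H1. No other fragment satisfies the full query, so there is no match.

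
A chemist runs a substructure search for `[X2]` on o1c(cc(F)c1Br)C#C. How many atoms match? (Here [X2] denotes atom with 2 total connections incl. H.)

3

Check the 9 heavy atoms by environment: 1× o (aromatic, X2) → match; 4× c (aromatic, X3) → no; 2× C (X2) → match; 1× Br (X1) → no; 1× F (X1) → no.
Summing the matching environments: 1 + 2 = 3 matching atoms.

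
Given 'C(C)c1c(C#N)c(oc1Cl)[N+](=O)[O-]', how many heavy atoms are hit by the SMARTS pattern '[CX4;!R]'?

The query [CX4;!R] means: aliphatic carbon with four total connections, not in a ring.
Check the 13 heavy atoms by environment: 1× o (aromatic, X2, in 5-ring) → no; 4× c (aromatic, X3, in 5-ring) → no; 2× C (X4, acyclic) → match; 1× C (X2, acyclic) → no; 1× N (X1, acyclic) → no; 1× Cl (X1, acyclic) → no; 1× N (charge +1, X3, acyclic) → no; 1× O (charge -1, X1, acyclic) → no; 1× O (X1, acyclic) → no.
That gives 2 matching atoms.

2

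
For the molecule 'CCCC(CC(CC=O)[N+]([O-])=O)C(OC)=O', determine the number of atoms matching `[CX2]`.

0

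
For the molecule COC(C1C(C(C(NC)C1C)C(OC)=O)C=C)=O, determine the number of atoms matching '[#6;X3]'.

4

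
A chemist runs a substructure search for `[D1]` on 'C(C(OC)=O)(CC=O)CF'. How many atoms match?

4

Check the 10 heavy atoms by environment: 3× C (D2) → no; 2× C (D3) → no; 1× F (D1) → match; 2× O (D1) → match; 1× O (D2) → no; 1× C (D1) → match.
Summing the matching environments: 1 + 2 + 1 = 4 matching atoms.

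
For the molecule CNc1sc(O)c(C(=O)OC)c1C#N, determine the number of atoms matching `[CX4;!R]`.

The query [CX4;!R] means: aliphatic carbon with four total connections, not in a ring.
Check the 14 heavy atoms by environment: 1× s (aromatic, X2, in 5-ring) → no; 4× c (aromatic, X3, in 5-ring) → no; 1× C (X2, acyclic) → no; 1× N (X1, acyclic) → no; 1× C (X3, acyclic) → no; 1× O (X1, acyclic) → no; 2× O (X2, acyclic) → no; 2× C (X4, acyclic) → match; 1× N (X3, acyclic) → no.
That gives 2 matching atoms.

2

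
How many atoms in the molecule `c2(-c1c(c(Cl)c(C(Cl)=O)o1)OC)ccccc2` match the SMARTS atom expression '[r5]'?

The query [r5] means: r5 matches atoms in a five-membered ring.
Check the 17 heavy atoms by environment: 1× o (aromatic, in 5-ring) → match; 4× c (aromatic, in 5-ring) → match; 6× c (aromatic, in 6-ring) → no; 2× O (acyclic) → no; 2× C (acyclic) → no; 2× Cl (acyclic) → no.
Summing the matching environments: 1 + 4 = 5 matching atoms.

5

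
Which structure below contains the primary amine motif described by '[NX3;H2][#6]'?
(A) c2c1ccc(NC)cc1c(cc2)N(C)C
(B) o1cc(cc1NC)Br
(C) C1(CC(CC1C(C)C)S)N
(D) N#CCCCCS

C

[NX3;H2][#6] describes a trivalent nitrogen with two H attached to carbon (a primary amine).
(A) has an N-methylamino group (-NHCH3) but the nitrogen bears two carbons and only one H (H1), not H2.
(B) has an N-methylamino group (-NHCH3) but the nitrogen bears two carbons and only one H (H1), not H2.
(C) contains a primary amino group (-NH2), which satisfies every atom and bond constraint.
(D) has a nitrile (-C#N) but the nitrogen is NX1 (triple-bonded), not NX3 with two H.
So the answer is (C).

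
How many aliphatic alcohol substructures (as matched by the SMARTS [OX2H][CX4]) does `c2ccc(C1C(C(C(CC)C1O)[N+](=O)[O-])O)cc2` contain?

2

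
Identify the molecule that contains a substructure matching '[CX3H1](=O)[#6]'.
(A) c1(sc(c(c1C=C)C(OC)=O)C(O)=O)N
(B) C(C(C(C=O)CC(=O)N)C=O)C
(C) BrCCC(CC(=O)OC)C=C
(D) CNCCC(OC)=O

B

[CX3H1](=O)[#6] describes an sp2 carbon with one H, double-bonded to O and single-bonded to carbon (an aldehyde).
(A) has a methyl-ester group (-C(=O)OCH3) but the carbonyl carbon has H0, not H1.
(B) contains an aldehyde (-CHO), which satisfies every atom and bond constraint.
(C) has a methyl-ester group (-C(=O)OCH3) but the carbonyl carbon has H0, not H1.
(D) has a methyl-ester group (-C(=O)OCH3) but the carbonyl carbon has H0, not H1.
So the answer is (B).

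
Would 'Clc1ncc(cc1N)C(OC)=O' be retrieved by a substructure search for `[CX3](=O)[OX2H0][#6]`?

Yes

The pattern [CX3](=O)[OX2H0][#6] describes a carbonyl carbon bonded to an oxygen that is itself bonded to carbon (no H on that O) — an ester.
The molecule carries a methyl-ester group (-C(=O)OCH3), whose atoms satisfy every constraint of the query, so the pattern matches.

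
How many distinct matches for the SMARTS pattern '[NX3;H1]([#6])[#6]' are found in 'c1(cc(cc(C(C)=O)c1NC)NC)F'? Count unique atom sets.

[NX3;H1]([#6])[#6] is the SMARTS for a secondary amine: a trivalent nitrogen with one H, bonded to two carbons.
The molecule carries 2 separate instances of an N-methylamino group (-NHCH3) meeting every constraint; each maps to a distinct set of atoms, giving 2 matches.

2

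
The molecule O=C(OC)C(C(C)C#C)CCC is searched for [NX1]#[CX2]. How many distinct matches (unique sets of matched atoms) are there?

0

[NX1]#[CX2] is the SMARTS for a nitrile: a nitrogen triple-bonded to a two-connected carbon.
No fragment in the molecule satisfies every constraint, giving 0 matches.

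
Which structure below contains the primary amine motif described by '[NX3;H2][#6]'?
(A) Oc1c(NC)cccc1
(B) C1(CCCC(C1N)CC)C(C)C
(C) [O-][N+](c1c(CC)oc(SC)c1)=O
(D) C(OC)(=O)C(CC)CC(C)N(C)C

B

[NX3;H2][#6] describes a trivalent nitrogen with two H attached to carbon (a primary amine).
(A) has an N-methylamino group (-NHCH3) but the nitrogen bears two carbons and only one H (H1), not H2.
(B) contains a primary amino group (-NH2), which satisfies every atom and bond constraint.
(C) has a nitro group (-[N+](=O)[O-]) but the nitrogen is [N+] with no H, not NX3H2.
(D) has a dimethylamino group (-N(CH3)2) but the nitrogen has H0, not H2.
So the answer is (B).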